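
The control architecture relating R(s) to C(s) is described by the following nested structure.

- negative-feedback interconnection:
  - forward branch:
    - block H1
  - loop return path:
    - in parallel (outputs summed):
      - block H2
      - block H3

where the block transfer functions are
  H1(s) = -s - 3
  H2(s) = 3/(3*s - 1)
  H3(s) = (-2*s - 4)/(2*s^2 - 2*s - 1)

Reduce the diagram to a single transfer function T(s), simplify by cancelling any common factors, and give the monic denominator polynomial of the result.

Reducing step by step:

Step 1 - sum the parallel branches H2, H3 gives (1 - 16*s)/(6*s^3 - 8*s^2 - s + 1)
Step 2 - collapse the loop (H1 forward, (H2+H3) return) gives (-6*s^4 - 10*s^3 + 25*s^2 + 2*s - 3)/(6*s^3 + 8*s^2 + 46*s - 2)
No further cancellation is possible in the step-2 result, so that is T(s). Its denominator becomes monic after dividing by the leading coefficient 6.

Answer: s^3 + 4*s^2/3 + 23*s/3 - 1/3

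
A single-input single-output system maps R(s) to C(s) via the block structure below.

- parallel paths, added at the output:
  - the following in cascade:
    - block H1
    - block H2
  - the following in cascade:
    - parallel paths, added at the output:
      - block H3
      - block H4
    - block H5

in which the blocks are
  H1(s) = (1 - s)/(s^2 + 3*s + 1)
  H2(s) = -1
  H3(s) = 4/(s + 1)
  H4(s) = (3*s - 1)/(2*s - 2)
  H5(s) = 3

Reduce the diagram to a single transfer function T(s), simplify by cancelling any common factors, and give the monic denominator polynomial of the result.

Answer: s^4 + 3*s^3 - 3*s - 1

Working:
(1) combine H1, H2 in series, giving (s - 1)/(s^2 + 3*s + 1)
(2) combine H3, H4 in parallel, giving (3*s^2 + 10*s - 9)/(2*s^2 - 2)
(3) cascade (H3+H4), H5, giving (9*s^2 + 30*s - 27)/(2*s^2 - 2)
(4) parallel reduction of (H1*H2), ((H3+H4)*H5), giving (9*s^4 + 59*s^3 + 70*s^2 - 53*s - 25)/(2*s^4 + 6*s^3 - 6*s - 2)
Step 4 gives the fully reduced T(s), with no common factor left to cancel. The denominator's leading coefficient is 2, so divide each of its coefficients by 2 to get the monic form.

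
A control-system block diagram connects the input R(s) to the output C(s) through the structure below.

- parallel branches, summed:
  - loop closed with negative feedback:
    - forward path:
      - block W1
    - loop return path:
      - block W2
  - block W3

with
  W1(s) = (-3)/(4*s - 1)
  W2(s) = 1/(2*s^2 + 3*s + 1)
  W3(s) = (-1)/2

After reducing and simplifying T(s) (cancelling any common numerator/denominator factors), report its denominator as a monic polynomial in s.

Answer: s^3 + 5*s^2/4 + s/8 - 1/2

Working:
Step 1 - reduce the feedback loop with forward W1 and return W2 = (-6*s^2 - 9*s - 3)/(8*s^3 + 10*s^2 + s - 4)
Step 2 - reduce the parallel group [W1/(1+W1*W2)], W3 = (-8*s^3 - 22*s^2 - 19*s - 2)/(16*s^3 + 20*s^2 + 2*s - 8)
Step 2 gives the fully reduced T(s), with no common factor left to cancel. The denominator's leading coefficient is 16, so divide each of its coefficients by 16 to get the monic form.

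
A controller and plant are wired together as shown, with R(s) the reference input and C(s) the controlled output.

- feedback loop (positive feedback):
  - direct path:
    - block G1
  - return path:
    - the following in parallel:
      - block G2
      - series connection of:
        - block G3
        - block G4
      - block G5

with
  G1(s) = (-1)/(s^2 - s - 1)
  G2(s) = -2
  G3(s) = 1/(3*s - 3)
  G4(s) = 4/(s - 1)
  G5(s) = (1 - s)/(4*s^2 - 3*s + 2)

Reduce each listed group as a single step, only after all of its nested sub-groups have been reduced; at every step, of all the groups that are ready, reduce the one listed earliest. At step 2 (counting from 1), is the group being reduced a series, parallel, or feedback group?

The answer is parallel.

Reasoning:
(1) cascade G3, G4
(2) reduce the parallel group G2, (G3*G4), G5
(3) reduce the feedback loop with forward G1 and return (G2+(G3*G4)+G5)
The group at step 2 is a parallel group.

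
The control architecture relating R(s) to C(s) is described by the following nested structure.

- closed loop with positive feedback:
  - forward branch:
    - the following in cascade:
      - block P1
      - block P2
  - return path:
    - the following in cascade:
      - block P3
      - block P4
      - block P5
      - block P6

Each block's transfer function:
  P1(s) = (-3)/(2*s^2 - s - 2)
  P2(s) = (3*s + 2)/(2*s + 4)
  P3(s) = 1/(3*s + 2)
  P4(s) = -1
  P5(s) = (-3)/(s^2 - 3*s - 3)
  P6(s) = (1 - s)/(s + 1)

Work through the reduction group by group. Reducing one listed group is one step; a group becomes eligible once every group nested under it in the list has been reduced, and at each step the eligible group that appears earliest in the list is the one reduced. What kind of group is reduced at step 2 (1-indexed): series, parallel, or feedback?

[1] combine P1, P2 in series
[2] combine P3, P4, P5, P6 in series
[3] apply the feedback formula to (P1*P2), (P3*P4*P5*P6)
At step 2 the group reduced is series.

Therefore the answer is series.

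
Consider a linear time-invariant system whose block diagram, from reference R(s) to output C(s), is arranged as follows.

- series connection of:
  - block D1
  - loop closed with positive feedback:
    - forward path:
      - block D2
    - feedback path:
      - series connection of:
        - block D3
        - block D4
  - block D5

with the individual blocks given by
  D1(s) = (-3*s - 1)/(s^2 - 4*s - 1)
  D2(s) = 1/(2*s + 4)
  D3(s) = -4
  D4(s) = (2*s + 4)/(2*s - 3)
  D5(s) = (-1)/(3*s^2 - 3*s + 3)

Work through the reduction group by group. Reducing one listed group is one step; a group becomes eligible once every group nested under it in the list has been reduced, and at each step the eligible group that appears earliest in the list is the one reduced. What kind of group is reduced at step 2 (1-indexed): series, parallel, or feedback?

(1) reduce the series chain D3, D4
(2) feedback reduction of D2, (D3*D4)
(3) multiply D1, [D2/(1-D2*(D3*D4))], D5 (series)
Step 2 collapses a feedback group.

Hence the answer: feedback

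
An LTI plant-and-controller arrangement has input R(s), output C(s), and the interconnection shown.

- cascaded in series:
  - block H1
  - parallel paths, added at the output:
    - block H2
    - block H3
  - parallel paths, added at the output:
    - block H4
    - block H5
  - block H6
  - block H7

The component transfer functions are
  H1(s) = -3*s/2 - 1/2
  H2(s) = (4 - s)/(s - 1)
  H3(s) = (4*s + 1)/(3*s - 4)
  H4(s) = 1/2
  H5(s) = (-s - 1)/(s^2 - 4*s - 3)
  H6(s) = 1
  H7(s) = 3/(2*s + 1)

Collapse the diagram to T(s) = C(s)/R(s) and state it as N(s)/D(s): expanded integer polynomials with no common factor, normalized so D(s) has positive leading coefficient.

Reducing step by step:

(1) combine H2, H3 in parallel -> (s^2 + 13*s - 17)/(3*s^2 - 7*s + 4)
(2) reduce the parallel group H4, H5 -> (s^2 - 6*s - 5)/(2*s^2 - 8*s - 6)
(3) cascade H1, (H2+H3), (H4+H5), H6, H7; the result is T(s) itself (integer coefficients, no common factor, positive leading denominator coefficient)

Answer: (-9*s^5 - 66*s^4 + 879*s^3 - 33*s^2 - 876*s - 255)/(24*s^5 - 140*s^4 + 108*s^3 + 132*s^2 - 76*s - 48)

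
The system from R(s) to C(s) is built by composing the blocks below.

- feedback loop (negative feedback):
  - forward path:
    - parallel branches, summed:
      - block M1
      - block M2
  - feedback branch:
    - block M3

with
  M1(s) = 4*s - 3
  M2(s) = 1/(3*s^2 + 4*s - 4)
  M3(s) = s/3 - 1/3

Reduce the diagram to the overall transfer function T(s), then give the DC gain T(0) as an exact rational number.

First reduce the diagram to T(s).

Step 1 - combine M1, M2 in parallel: (12*s^3 + 7*s^2 - 28*s + 13)/(3*s^2 + 4*s - 4)
Step 2 - collapse the loop ((M1+M2) forward, M3 return): (36*s^3 + 21*s^2 - 84*s + 39)/(12*s^4 - 5*s^3 - 26*s^2 + 53*s - 25)
Evaluating the step-2 result (the overall T(s)) at s = 0 gives T(0) = 39/(-25) = -39/25.

Answer: -39/25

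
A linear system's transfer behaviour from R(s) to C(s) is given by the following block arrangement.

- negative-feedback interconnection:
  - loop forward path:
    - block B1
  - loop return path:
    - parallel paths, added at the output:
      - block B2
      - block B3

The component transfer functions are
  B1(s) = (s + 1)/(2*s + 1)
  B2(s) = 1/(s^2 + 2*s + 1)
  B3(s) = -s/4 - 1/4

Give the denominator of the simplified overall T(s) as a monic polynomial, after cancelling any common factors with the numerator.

1. add B2, B3 (parallel): (-s^3 - 3*s^2 - 3*s + 3)/(4*s^2 + 8*s + 4)
2. reduce the feedback loop with forward B1 and return (B2+B3): (-4*s^2 - 8*s - 4)/(s^3 - 5*s^2 - 9*s - 7)
Step 2 gives the fully reduced T(s), with no common factor left to cancel. The denominator is already monic (leading coefficient 1).

Answer: s^3 - 5*s^2 - 9*s - 7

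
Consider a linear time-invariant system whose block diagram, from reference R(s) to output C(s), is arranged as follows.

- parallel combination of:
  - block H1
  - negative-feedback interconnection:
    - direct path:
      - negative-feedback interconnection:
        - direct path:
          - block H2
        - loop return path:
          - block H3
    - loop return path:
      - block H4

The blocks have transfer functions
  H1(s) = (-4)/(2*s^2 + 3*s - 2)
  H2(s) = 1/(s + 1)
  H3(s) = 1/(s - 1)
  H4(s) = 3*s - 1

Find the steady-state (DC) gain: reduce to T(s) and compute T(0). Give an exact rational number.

Step 1: apply the feedback formula to H2, H3 = (s - 1)/s^2
Step 2: feedback reduction of [H2/(1+H2*H3)], H4 = (s - 1)/(4*s^2 - 4*s + 1)
Step 3: parallel reduction of H1, [[H2/(1+H2*H3)]/(1+[H2/(1+H2*H3)]*H4)] = (s^2 - 7*s + 2)/(4*s^3 + 4*s^2 - 7*s + 2)
The step-3 result is T(s). Setting s = 0: T(0) = 2/2 = 1.

Hence the answer: 1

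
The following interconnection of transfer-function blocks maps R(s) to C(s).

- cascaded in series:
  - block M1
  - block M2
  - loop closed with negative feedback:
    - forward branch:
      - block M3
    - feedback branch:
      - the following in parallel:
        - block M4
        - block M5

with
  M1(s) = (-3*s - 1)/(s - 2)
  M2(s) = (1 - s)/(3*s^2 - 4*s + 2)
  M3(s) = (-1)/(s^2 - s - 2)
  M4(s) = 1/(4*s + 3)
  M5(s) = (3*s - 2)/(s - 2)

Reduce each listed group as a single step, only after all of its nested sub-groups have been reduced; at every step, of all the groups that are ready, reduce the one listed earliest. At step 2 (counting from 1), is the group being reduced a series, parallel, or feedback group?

The answer is feedback.

Reasoning:
(1) reduce the parallel group M4, M5
(2) close the feedback loop around M3, (M4+M5)
(3) series reduction of M1, M2, [M3/(1+M3*(M4+M5))]
Step 2: feedback.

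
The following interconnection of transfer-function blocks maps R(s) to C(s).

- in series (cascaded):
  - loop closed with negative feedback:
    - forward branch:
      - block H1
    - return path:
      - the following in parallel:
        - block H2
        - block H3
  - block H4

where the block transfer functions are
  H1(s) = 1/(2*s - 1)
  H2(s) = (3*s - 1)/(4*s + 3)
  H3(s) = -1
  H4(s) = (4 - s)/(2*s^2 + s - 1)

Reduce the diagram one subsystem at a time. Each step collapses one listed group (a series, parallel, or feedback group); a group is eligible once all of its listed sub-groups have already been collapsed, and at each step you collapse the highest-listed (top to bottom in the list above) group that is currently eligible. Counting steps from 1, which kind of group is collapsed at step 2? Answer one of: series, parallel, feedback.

Step 1. parallel reduction of H2, H3
Step 2. collapse the loop (H1 forward, (H2+H3) return)
Step 3. combine [H1/(1+H1*(H2+H3))], H4 in series
So the answer for step 2 is feedback.

Answer: feedback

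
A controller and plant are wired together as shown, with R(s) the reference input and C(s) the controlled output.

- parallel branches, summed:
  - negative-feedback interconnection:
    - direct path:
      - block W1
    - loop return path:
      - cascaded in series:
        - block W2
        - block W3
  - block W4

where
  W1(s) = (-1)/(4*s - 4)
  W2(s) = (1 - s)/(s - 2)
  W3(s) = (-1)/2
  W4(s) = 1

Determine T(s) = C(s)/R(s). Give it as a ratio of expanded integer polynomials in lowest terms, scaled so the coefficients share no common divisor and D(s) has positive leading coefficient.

The answer is (8*s^2 - 27*s + 21)/(8*s^2 - 25*s + 17).

Reasoning:
Step 1. series reduction of W2, W3 = (s - 1)/(2*s - 4)
Step 2. reduce the feedback loop with forward W1 and return (W2*W3) = (4 - 2*s)/(8*s^2 - 25*s + 17)
Step 3. parallel reduction of [W1/(1+W1*(W2*W3))], W4, giving the overall T(s)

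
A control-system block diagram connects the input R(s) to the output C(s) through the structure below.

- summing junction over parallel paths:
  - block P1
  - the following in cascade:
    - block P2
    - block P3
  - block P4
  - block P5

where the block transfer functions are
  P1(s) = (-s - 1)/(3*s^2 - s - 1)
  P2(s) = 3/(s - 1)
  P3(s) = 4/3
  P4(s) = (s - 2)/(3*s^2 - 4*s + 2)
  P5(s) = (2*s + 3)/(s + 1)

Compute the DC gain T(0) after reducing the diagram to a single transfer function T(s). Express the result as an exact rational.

Answer: -1

Working:
[1] multiply P2, P3 (series) -> 4/(s - 1)
[2] sum the parallel branches P1, (P2*P3), P4, P5 -> (18*s^6 + 15*s^5 - 58*s^4 + 27*s^3 + 19*s^2 - 11*s - 2)/(9*s^6 - 15*s^5 - 2*s^4 + 17*s^3 - 9*s^2 - 2*s + 2)
Evaluating the step-2 result (the overall T(s)) at s = 0 gives T(0) = -2/2 = -1.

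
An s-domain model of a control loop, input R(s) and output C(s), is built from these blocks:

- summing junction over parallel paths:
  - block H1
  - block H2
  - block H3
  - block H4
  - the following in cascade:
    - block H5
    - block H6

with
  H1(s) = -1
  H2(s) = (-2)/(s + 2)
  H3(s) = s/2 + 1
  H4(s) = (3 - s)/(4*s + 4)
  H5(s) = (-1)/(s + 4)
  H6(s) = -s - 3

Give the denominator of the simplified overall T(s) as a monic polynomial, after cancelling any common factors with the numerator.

Answer: s^3 + 7*s^2 + 14*s + 8

Working:
[1] multiply H5, H6 (series), giving (s + 3)/(s + 4)
[2] add H1, H2, H3, H4, (H5*H6) (parallel), giving (2*s^4 + 17*s^3 + 41*s^2 + 30*s + 16)/(4*s^3 + 28*s^2 + 56*s + 32)
T(s) is the step-2 result (common factors already cancelled). Leading coefficient of the denominator: 4. Divide through by 4 for the monic polynomial.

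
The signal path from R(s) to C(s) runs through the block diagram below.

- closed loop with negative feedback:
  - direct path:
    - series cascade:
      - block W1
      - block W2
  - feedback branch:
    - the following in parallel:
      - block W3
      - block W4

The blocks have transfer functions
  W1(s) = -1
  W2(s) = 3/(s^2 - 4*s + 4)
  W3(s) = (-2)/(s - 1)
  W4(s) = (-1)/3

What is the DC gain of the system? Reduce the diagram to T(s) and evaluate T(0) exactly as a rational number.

First reduce the diagram to T(s).

(1) combine W1, W2 in series = (-3)/(s^2 - 4*s + 4)
(2) reduce the parallel group W3, W4 = (-s - 5)/(3*s - 3)
(3) close the feedback loop around (W1*W2), (W3+W4) = (3 - 3*s)/(s^3 - 5*s^2 + 9*s + 1)
Evaluating the step-3 result (the overall T(s)) at s = 0 gives T(0) = 3/1 = 3.

Answer: 3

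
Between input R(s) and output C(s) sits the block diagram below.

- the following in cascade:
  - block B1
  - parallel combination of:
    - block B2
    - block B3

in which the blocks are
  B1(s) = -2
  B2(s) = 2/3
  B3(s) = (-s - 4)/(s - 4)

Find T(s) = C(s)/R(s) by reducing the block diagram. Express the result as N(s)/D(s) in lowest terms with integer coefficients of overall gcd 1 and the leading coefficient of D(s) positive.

The answer is (2*s + 40)/(3*s - 12).

Reasoning:
1. add B2, B3 (parallel) gives (-s - 20)/(3*s - 12)
2. series reduction of B1, (B2+B3); the result is T(s) itself (integer coefficients, no common factor, positive leading denominator coefficient)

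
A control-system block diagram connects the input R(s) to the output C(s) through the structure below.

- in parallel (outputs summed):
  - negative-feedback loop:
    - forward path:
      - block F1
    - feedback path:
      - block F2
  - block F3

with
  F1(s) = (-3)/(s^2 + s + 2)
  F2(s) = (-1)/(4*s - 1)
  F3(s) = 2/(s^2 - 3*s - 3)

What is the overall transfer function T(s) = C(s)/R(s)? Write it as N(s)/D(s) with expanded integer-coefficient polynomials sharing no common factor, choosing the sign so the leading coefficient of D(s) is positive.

Answer: (-4*s^3 + 45*s^2 + 41*s - 7)/(4*s^5 - 9*s^4 - 14*s^3 - 29*s^2 - 24*s - 3)

Working:
Step 1: apply the feedback formula to F1, F2, giving (3 - 12*s)/(4*s^3 + 3*s^2 + 7*s + 1)
Step 2: combine [F1/(1+F1*F2)], F3 in parallel, giving the overall T(s)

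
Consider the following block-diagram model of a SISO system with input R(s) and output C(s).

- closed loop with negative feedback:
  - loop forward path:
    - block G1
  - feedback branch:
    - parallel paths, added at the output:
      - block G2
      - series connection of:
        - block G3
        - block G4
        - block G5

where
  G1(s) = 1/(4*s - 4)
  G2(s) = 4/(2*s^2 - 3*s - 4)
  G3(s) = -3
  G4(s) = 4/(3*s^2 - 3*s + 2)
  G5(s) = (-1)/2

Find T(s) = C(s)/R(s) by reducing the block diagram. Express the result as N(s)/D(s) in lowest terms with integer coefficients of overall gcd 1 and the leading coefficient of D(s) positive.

1. reduce the series chain G3, G4, G5 gives 6/(3*s^2 - 3*s + 2)
2. sum the parallel branches G2, (G3*G4*G5) gives (24*s^2 - 30*s - 16)/(6*s^4 - 15*s^3 + s^2 + 6*s - 8)
3. reduce the feedback loop with forward G1 and return (G2+(G3*G4*G5)) - this is the overall T(s), already in the required normalized form

Answer: (6*s^4 - 15*s^3 + s^2 + 6*s - 8)/(24*s^5 - 84*s^4 + 64*s^3 + 44*s^2 - 86*s + 16)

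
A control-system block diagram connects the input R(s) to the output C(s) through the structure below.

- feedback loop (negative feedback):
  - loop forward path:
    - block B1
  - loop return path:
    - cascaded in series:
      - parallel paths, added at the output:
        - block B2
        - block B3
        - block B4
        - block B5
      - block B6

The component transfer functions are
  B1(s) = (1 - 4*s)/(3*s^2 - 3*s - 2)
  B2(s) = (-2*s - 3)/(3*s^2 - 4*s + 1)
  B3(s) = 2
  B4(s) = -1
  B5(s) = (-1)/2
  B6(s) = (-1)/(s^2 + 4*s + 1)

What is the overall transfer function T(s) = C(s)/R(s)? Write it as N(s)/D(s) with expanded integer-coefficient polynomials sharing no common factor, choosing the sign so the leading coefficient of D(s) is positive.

Step 1 - combine B2, B3, B4, B5 in parallel gives (3*s^2 - 8*s - 5)/(6*s^2 - 8*s + 2)
Step 2 - reduce the series chain (B2+B3+B4+B5), B6 gives (-3*s^2 + 8*s + 5)/(6*s^4 + 16*s^3 - 24*s^2 + 2)
Step 3 - feedback reduction of B1, ((B2+B3+B4+B5)*B6), which is the overall transfer function T(s) = C(s)/R(s) in lowest terms

Therefore the answer is (-24*s^5 - 58*s^4 + 112*s^3 - 24*s^2 - 8*s + 2)/(18*s^6 + 30*s^5 - 132*s^4 + 52*s^3 + 19*s^2 - 18*s + 1).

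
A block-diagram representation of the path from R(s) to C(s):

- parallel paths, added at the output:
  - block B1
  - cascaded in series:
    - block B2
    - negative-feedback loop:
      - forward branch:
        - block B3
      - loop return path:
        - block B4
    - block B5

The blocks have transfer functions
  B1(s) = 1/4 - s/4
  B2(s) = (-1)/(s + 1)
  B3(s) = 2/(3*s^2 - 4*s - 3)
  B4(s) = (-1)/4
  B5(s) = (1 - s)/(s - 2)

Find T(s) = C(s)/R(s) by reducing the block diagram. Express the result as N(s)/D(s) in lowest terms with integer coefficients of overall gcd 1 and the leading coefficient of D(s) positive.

Answer: (-6*s^5 + 20*s^4 - 3*s^3 - 34*s^2 + 25*s - 2)/(24*s^4 - 56*s^3 - 44*s^2 + 92*s + 56)

Working:
1. collapse the loop (B3 forward, B4 return) -> 4/(6*s^2 - 8*s - 7)
2. cascade B2, [B3/(1+B3*B4)], B5 -> (4*s - 4)/(6*s^4 - 14*s^3 - 11*s^2 + 23*s + 14)
3. parallel reduction of B1, (B2*[B3/(1+B3*B4)]*B5), giving the overall T(s)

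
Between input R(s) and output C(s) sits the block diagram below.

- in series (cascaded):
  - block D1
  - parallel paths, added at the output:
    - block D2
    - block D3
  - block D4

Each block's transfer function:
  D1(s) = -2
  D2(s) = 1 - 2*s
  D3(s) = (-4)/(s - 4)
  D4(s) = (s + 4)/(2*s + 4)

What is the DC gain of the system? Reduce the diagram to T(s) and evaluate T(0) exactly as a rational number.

The answer is -4.

Reasoning:
Step 1: combine D2, D3 in parallel: (-2*s^2 + 9*s - 8)/(s - 4)
Step 2: combine D1, (D2+D3), D4 in series: (2*s^3 - s^2 - 28*s + 32)/(s^2 - 2*s - 8)
Step 2 gives the overall T(s). Then T(0) = 32/(-8) = -4.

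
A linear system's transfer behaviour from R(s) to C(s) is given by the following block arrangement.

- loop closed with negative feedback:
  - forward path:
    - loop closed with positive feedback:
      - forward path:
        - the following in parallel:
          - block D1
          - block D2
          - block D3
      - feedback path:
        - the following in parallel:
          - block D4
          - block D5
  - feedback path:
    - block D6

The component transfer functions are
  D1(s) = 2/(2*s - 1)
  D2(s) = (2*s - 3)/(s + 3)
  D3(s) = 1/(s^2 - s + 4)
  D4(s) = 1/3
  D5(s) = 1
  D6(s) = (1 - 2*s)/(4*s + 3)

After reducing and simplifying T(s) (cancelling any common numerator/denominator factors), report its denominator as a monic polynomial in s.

[1] reduce the parallel group D1, D2, D3 gives (4*s^4 - 10*s^3 + 33*s^2 - 28*s + 33)/(2*s^4 + 3*s^3 + 23*s - 12)
[2] combine D4, D5 in parallel gives 4/3
[3] reduce the feedback loop with forward (D1+D2+D3) and return (D4+D5) gives (-12*s^4 + 30*s^3 - 99*s^2 + 84*s - 99)/(10*s^4 - 49*s^3 + 132*s^2 - 181*s + 168)
[4] reduce the feedback loop with forward [(D1+D2+D3)/(1-(D1+D2+D3)*(D4+D5))] and return D6 gives (-48*s^5 + 84*s^4 - 306*s^3 + 39*s^2 - 144*s - 297)/(64*s^5 - 238*s^4 + 609*s^3 - 595*s^2 + 411*s + 405)
That last expression is T(s), already simplified. Scaling its denominator by 1/64 (the reciprocal of the leading coefficient) yields the monic denominator.

Therefore the answer is s^5 - 119*s^4/32 + 609*s^3/64 - 595*s^2/64 + 411*s/64 + 405/64.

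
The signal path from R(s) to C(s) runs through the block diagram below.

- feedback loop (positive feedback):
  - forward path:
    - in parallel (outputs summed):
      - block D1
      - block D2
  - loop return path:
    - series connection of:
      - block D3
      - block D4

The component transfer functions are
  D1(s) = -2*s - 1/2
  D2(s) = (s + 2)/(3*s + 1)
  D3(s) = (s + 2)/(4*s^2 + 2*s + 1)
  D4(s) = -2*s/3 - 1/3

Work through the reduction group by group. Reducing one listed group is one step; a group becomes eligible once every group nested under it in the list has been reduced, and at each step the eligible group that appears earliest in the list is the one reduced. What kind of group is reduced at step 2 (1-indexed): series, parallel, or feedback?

Reducing step by step:

1. combine D1, D2 in parallel
2. series reduction of D3, D4
3. feedback reduction of (D1+D2), (D3*D4)
Step 2 collapses a series group.

Answer: series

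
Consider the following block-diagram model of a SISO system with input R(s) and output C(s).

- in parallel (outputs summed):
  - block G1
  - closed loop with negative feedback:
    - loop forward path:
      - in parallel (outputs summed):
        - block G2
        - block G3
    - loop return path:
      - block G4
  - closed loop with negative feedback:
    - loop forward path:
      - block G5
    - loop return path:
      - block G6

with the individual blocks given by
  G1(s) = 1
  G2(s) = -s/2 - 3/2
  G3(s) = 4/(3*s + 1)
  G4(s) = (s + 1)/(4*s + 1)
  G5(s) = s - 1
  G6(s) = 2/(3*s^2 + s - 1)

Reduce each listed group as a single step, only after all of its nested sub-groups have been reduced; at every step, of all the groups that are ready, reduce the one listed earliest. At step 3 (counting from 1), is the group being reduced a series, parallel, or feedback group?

The answer is feedback.

Reasoning:
Step 1 - combine G2, G3 in parallel
Step 2 - feedback reduction of (G2+G3), G4
Step 3 - apply the feedback formula to G5, G6
Step 4 - sum the parallel branches G1, [(G2+G3)/(1+(G2+G3)*G4)], [G5/(1+G5*G6)]
At step 3 the group reduced is feedback.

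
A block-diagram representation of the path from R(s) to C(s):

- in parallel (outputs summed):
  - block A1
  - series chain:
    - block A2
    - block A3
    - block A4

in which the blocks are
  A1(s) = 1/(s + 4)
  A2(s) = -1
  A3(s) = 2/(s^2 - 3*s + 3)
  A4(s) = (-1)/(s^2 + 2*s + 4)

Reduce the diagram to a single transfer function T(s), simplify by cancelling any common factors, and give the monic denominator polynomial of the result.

First reduce the diagram to T(s).

Step 1 - reduce the series chain A2, A3, A4 = 2/(s^4 - s^3 + s^2 - 6*s + 12)
Step 2 - add A1, (A2*A3*A4) (parallel) = (s^4 - s^3 + s^2 - 4*s + 20)/(s^5 + 3*s^4 - 3*s^3 - 2*s^2 - 12*s + 48)
No further cancellation is possible in the step-2 result, so that is T(s). Its denominator is already monic.

Answer: s^5 + 3*s^4 - 3*s^3 - 2*s^2 - 12*s + 48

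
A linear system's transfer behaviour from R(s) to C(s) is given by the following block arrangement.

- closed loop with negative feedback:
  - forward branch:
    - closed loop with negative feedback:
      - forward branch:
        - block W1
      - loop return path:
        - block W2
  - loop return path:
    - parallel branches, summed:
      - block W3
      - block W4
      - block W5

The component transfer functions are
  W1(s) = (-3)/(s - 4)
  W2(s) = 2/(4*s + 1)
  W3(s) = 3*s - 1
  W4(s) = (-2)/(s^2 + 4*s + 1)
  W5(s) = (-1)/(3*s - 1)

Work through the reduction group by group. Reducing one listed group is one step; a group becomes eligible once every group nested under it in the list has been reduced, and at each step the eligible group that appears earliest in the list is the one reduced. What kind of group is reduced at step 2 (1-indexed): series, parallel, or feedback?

Step 1: close the feedback loop around W1, W2
Step 2: combine W3, W4, W5 in parallel
Step 3: close the feedback loop around [W1/(1+W1*W2)], (W3+W4+W5)
At step 2 the group reduced is parallel.

Answer: parallel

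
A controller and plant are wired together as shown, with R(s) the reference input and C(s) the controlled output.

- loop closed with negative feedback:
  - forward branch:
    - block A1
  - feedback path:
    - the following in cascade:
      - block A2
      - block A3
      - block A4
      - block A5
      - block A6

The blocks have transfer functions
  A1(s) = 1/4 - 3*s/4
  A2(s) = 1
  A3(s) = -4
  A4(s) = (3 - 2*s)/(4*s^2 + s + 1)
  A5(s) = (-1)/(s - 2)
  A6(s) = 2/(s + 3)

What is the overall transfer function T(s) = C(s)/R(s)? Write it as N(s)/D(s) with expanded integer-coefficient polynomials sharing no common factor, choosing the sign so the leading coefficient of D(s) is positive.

[1] multiply A2, A3, A4, A5, A6 (series), giving (24 - 16*s)/(4*s^4 + 5*s^3 - 22*s^2 - 5*s - 6)
[2] close the feedback loop around A1, (A2*A3*A4*A5*A6); the result is T(s) itself (integer coefficients, no common factor, positive leading denominator coefficient)

Hence the answer: (-12*s^5 - 11*s^4 + 71*s^3 - 7*s^2 + 13*s - 6)/(16*s^4 + 20*s^3 - 40*s^2 - 108*s)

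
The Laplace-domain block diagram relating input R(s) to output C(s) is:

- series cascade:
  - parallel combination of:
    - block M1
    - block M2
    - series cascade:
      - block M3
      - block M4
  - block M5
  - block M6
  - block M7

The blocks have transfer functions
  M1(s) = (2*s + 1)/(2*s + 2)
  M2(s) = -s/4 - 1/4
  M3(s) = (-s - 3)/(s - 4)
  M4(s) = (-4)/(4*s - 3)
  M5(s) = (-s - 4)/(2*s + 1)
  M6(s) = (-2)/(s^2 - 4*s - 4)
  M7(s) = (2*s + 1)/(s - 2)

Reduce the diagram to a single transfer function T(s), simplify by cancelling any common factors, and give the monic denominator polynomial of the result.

[1] cascade M3, M4 gives (4*s + 12)/(4*s^2 - 19*s + 12)
[2] sum the parallel branches M1, M2, (M3*M4) gives (-4*s^4 + 27*s^3 - 30*s^2 + 69*s + 60)/(16*s^3 - 60*s^2 - 28*s + 48)
[3] multiply (M1+M2+(M3*M4)), M5, M6, M7 (series) gives (-4*s^5 + 11*s^4 + 78*s^3 - 51*s^2 + 336*s + 240)/(8*s^6 - 78*s^5 + 198*s^4 + 52*s^3 - 440*s^2 - 16*s + 192)
Step 3 gives the fully reduced T(s), with no common factor left to cancel. The denominator's leading coefficient is 8, so divide each of its coefficients by 8 to get the monic form.

Answer: s^6 - 39*s^5/4 + 99*s^4/4 + 13*s^3/2 - 55*s^2 - 2*s + 24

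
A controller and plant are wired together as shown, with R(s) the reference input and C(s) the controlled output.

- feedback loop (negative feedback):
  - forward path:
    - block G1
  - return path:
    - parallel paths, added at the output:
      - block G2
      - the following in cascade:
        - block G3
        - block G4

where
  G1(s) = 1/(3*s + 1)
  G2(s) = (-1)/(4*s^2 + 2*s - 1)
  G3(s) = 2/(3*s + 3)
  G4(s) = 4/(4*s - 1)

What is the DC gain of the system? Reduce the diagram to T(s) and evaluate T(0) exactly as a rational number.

(1) multiply G3, G4 (series), giving 8/(12*s^2 + 9*s - 3)
(2) reduce the parallel group G2, (G3*G4), giving (20*s^2 + 7*s - 5)/(48*s^4 + 60*s^3 - 6*s^2 - 15*s + 3)
(3) apply the feedback formula to G1, (G2+(G3*G4)), giving (48*s^4 + 60*s^3 - 6*s^2 - 15*s + 3)/(144*s^5 + 228*s^4 + 42*s^3 - 31*s^2 + s - 2)
DC gain: substitute s = 0 into T(s) from step 3: T(0) = 3/(-2) = -3/2.

Therefore the answer is -3/2.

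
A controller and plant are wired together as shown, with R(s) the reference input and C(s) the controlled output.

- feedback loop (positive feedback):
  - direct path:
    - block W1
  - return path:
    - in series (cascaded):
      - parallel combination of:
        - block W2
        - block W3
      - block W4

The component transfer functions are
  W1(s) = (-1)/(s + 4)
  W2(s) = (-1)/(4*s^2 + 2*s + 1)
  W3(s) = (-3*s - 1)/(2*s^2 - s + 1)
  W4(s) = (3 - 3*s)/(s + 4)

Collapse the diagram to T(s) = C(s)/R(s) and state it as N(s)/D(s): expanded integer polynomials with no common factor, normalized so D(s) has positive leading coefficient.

The answer is (-8*s^5 - 32*s^4 - 4*s^3 - 17*s^2 - 5*s - 4)/(8*s^6 + 64*s^5 + 168*s^4 + 33*s^3 + 49*s^2 + 18*s + 10).

Reasoning:
1. combine W2, W3 in parallel gives (-12*s^3 - 12*s^2 - 4*s - 2)/(8*s^4 + 4*s^2 + s + 1)
2. series reduction of (W2+W3), W4 gives (36*s^4 - 24*s^2 - 6*s - 6)/(8*s^5 + 32*s^4 + 4*s^3 + 17*s^2 + 5*s + 4)
3. apply the feedback formula to W1, ((W2+W3)*W4) - this is the overall T(s), already in the required normalized form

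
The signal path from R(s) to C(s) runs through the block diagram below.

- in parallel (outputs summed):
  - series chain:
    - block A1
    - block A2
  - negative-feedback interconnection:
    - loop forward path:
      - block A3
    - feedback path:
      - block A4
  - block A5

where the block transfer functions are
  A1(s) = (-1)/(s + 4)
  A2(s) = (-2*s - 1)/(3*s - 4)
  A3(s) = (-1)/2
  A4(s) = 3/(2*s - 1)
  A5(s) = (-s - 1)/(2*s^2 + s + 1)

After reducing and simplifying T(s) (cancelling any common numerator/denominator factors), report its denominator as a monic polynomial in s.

(1) cascade A1, A2 gives (2*s + 1)/(3*s^2 + 8*s - 16)
(2) close the feedback loop around A3, A4 gives (1 - 2*s)/(4*s - 5)
(3) sum the parallel branches (A1*A2), [A3/(1+A3*A4)], A5 gives (-12*s^5 - 28*s^4 + 28*s^3 + 74*s^2 + 37*s - 101)/(24*s^5 + 46*s^4 - 179*s^3 + 73*s^2 - 24*s + 80)
T(s) is the step-3 result (common factors already cancelled). Leading coefficient of the denominator: 24. Divide through by 24 for the monic polynomial.

Therefore the answer is s^5 + 23*s^4/12 - 179*s^3/24 + 73*s^2/24 - s + 10/3.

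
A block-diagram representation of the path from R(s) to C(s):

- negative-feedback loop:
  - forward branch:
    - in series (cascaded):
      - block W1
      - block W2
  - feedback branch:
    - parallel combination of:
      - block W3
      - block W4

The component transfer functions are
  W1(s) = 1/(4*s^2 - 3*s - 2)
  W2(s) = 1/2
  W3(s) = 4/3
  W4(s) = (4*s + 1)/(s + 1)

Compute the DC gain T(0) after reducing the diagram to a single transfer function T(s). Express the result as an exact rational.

Step 1: reduce the series chain W1, W2: 1/(8*s^2 - 6*s - 4)
Step 2: reduce the parallel group W3, W4: (16*s + 7)/(3*s + 3)
Step 3: close the feedback loop around (W1*W2), (W3+W4): (3*s + 3)/(24*s^3 + 6*s^2 - 14*s - 5)
Evaluating the step-3 result (the overall T(s)) at s = 0 gives T(0) = 3/(-5) = -3/5.

Therefore the answer is -3/5.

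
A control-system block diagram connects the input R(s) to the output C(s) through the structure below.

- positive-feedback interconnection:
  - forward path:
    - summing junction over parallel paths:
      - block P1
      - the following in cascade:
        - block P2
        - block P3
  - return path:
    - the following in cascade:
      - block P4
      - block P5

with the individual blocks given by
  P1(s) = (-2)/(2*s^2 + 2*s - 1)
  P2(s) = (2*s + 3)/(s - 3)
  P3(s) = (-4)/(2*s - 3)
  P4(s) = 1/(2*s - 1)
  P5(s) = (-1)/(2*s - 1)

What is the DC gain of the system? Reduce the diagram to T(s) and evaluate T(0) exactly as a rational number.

The answer is 2/5.

Reasoning:
(1) combine P2, P3 in series -> (-8*s - 12)/(2*s^2 - 9*s + 9)
(2) parallel reduction of P1, (P2*P3) -> (-16*s^3 - 44*s^2 + 2*s - 6)/(4*s^4 - 14*s^3 - 2*s^2 + 27*s - 9)
(3) cascade P4, P5 -> (-1)/(4*s^2 - 4*s + 1)
(4) reduce the feedback loop with forward (P1+(P2*P3)) and return (P4*P5) -> (-64*s^5 - 112*s^4 + 168*s^3 - 76*s^2 + 26*s - 6)/(16*s^6 - 72*s^5 + 52*s^4 + 86*s^3 - 190*s^2 + 65*s - 15)
Step 4 gives the overall T(s). Then T(0) = -6/(-15) = 2/5.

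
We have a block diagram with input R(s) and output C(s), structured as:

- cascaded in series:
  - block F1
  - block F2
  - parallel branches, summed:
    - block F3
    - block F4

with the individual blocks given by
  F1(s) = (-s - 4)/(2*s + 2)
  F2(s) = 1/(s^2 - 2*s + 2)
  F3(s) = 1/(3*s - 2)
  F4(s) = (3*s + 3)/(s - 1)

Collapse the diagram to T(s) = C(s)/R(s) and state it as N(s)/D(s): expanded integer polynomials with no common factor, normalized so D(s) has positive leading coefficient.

The answer is (-9*s^3 - 40*s^2 - 9*s + 28)/(6*s^5 - 16*s^4 + 14*s^3 + 8*s^2 - 20*s + 8).

Reasoning:
Step 1: reduce the parallel group F3, F4: (9*s^2 + 4*s - 7)/(3*s^2 - 5*s + 2)
Step 2: multiply F1, F2, (F3+F4) (series), which is the overall transfer function T(s) = C(s)/R(s) in lowest terms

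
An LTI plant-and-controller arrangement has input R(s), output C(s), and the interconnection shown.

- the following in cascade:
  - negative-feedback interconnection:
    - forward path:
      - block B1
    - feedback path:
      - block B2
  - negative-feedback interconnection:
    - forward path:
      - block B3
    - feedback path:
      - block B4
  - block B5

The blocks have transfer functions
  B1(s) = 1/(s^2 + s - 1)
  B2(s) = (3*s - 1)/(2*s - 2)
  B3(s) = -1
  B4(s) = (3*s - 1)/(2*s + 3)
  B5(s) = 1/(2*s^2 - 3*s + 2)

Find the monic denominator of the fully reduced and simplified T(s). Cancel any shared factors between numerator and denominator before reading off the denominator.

Answer: s^6 - 11*s^5/2 + 13*s^4/2 - 3*s^3/4 - 25*s^2/4 + 11*s/2 - 2

Working:
[1] feedback reduction of B1, B2; result (2*s - 2)/(2*s^3 - s + 1)
[2] close the feedback loop around B3, B4; result (2*s + 3)/(s - 4)
[3] multiply [B1/(1+B1*B2)], [B3/(1+B3*B4)], B5 (series); result (4*s^2 + 2*s - 6)/(4*s^6 - 22*s^5 + 26*s^4 - 3*s^3 - 25*s^2 + 22*s - 8)
That last expression is T(s), already simplified. Scaling its denominator by 1/4 (the reciprocal of the leading coefficient) yields the monic denominator.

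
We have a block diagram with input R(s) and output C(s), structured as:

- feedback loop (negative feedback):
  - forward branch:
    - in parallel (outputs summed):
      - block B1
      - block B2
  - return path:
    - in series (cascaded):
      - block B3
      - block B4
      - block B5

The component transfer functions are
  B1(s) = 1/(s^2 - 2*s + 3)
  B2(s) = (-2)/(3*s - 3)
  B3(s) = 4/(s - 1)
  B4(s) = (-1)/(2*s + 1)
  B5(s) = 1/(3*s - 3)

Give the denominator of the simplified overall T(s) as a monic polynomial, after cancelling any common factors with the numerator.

[1] sum the parallel branches B1, B2 = (-2*s^2 + 7*s - 9)/(3*s^3 - 9*s^2 + 15*s - 9)
[2] series reduction of B3, B4, B5 = (-4)/(6*s^3 - 9*s^2 + 3)
[3] apply the feedback formula to (B1+B2), (B3*B4*B5) = (-12*s^5 + 60*s^4 - 117*s^3 + 75*s^2 + 21*s - 27)/(18*s^6 - 81*s^5 + 171*s^4 - 180*s^3 + 62*s^2 + 17*s + 9)
No further cancellation is possible in the step-3 result, so that is T(s). Its denominator becomes monic after dividing by the leading coefficient 18.

Final answer: s^6 - 9*s^5/2 + 19*s^4/2 - 10*s^3 + 31*s^2/9 + 17*s/18 + 1/2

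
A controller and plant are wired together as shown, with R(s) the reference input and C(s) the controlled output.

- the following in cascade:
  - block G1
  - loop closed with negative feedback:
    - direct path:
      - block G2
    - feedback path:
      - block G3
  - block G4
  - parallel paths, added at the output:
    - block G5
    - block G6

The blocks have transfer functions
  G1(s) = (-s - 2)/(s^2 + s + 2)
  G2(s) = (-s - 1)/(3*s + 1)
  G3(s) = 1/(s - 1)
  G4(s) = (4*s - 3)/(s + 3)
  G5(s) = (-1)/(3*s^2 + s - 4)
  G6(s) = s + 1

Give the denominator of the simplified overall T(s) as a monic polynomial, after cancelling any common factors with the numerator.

1. close the feedback loop around G2, G3: (1 - s^2)/(3*s^2 - 3*s - 2)
2. sum the parallel branches G5, G6: (3*s^3 + 4*s^2 - 3*s - 5)/(3*s^2 + s - 4)
3. multiply G1, [G2/(1+G2*G3)], G4, (G5+G6) (series): (12*s^6 + 43*s^5 + 21*s^4 - 69*s^3 - 66*s^2 + 23*s + 30)/(9*s^6 + 39*s^5 + 39*s^4 - 11*s^3 - 104*s^2 - 148*s - 48)
The result of step 3 is T(s) in lowest terms. Its denominator has leading coefficient 9; dividing the denominator through by 9 makes it monic.

Hence the answer: s^6 + 13*s^5/3 + 13*s^4/3 - 11*s^3/9 - 104*s^2/9 - 148*s/9 - 16/3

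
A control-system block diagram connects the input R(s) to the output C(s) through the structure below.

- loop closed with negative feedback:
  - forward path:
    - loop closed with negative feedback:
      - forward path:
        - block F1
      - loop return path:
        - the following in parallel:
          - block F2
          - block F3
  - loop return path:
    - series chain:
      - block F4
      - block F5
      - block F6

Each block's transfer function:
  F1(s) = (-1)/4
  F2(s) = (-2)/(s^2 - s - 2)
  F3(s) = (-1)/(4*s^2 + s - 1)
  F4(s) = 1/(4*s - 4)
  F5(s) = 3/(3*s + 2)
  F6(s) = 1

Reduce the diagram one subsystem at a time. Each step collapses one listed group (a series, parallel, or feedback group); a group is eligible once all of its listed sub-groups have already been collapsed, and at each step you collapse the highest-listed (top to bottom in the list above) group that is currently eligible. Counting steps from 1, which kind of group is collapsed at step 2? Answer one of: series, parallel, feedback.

The answer is feedback.

Reasoning:
Step 1 - reduce the parallel group F2, F3
Step 2 - close the feedback loop around F1, (F2+F3)
Step 3 - combine F4, F5, F6 in series
Step 4 - apply the feedback formula to [F1/(1+F1*(F2+F3))], (F4*F5*F6)
Step 2 collapses a feedback group.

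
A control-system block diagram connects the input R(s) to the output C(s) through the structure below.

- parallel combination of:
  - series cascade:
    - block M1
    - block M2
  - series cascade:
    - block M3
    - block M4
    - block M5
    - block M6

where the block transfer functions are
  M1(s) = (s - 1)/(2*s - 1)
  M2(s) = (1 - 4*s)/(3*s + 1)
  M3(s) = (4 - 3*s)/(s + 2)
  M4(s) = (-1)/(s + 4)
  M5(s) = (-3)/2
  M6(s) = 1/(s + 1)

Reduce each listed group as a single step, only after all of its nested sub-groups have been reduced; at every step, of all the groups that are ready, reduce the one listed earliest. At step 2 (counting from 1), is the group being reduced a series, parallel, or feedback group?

Step 1 - reduce the series chain M1, M2
Step 2 - multiply M3, M4, M5, M6 (series)
Step 3 - parallel reduction of (M1*M2), (M3*M4*M5*M6)
At step 2 the group reduced is series.

Therefore the answer is series.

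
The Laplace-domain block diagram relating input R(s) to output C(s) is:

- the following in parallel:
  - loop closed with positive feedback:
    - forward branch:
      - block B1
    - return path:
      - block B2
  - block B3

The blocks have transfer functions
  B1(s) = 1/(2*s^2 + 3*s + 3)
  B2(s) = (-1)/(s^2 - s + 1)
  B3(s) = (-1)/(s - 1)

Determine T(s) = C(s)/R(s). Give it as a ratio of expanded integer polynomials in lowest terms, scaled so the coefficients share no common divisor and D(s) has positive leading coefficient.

The answer is (-2*s^4 - 4*s^2 + 2*s - 5)/(2*s^5 - s^4 + s^3 - 2*s^2 + 4*s - 4).

Reasoning:
Step 1. reduce the feedback loop with forward B1 and return B2 = (s^2 - s + 1)/(2*s^4 + s^3 + 2*s^2 + 4)
Step 2. sum the parallel branches [B1/(1-B1*B2)], B3: this yields T(s), and no further normalization is needed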